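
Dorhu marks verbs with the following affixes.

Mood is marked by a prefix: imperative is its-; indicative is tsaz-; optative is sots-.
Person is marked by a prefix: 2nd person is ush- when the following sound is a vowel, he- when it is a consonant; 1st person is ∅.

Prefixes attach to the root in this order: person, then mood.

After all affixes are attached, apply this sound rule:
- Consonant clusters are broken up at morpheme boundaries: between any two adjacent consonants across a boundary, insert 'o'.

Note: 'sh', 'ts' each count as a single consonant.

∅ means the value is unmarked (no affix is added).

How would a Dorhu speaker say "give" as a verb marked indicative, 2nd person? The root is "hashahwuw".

Attach person 2nd person he- (before consonant 'h') → hehashahwuw.
Attach mood indicative tsaz- → tsazhehashahwuw.
Apply epenthesis: tsazhehashahwuw → tsazohehashahwuw.

tsazohehashahwuw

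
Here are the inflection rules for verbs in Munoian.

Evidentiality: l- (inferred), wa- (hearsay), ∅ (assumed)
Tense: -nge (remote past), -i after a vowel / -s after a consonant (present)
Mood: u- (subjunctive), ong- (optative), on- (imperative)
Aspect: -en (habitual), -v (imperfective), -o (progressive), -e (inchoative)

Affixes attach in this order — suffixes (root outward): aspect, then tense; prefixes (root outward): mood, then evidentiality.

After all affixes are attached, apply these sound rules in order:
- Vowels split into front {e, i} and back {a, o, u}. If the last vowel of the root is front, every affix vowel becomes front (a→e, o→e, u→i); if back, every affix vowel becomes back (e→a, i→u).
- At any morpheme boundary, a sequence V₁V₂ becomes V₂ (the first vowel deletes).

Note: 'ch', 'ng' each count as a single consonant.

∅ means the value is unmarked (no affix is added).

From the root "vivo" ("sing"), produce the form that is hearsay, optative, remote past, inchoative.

Attach aspect inchoative -e → vivoe.
Attach tense remote past -nge → vivoenge.
Attach mood optative ong- → ongvivoenge.
Attach evidentiality hearsay wa- → waongvivoenge.
Apply vowel harmony: waongvivoenge → waongvivoanga.
Apply vowel deletion: waongvivoanga → wongvivanga.

wongvivanga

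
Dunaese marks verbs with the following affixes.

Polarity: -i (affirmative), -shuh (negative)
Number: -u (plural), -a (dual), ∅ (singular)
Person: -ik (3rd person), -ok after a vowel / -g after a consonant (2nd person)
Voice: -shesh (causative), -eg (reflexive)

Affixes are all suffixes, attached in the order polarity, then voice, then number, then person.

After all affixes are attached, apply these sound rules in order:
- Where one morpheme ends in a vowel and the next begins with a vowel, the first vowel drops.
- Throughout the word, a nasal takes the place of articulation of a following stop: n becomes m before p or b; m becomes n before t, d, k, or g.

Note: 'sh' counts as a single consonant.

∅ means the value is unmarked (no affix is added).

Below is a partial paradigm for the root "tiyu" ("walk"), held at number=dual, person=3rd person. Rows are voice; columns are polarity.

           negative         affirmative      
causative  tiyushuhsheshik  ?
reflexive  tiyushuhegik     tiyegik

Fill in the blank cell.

tiyisheshik

Attach polarity affirmative -i → tiyui.
Attach voice causative -shesh → tiyuishesh.
Attach number dual -a → tiyuishesha.
Attach person 3rd person -ik → tiyuisheshaik.
Apply vowel deletion: tiyuisheshaik → tiyisheshik.
Nasal assimilation: no change.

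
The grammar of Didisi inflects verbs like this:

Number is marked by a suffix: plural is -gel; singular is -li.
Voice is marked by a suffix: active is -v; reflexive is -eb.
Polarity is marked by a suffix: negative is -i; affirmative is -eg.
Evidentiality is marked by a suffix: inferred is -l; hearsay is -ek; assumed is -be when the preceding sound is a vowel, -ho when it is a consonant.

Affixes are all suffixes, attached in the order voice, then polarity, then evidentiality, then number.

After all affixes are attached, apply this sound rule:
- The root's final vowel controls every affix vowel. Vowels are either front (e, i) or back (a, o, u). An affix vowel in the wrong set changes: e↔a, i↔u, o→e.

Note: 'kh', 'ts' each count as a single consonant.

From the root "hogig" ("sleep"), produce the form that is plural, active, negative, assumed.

hogigvibegel

Attach voice active -v → hogigv.
Attach polarity negative -i → hogigvi.
Attach evidentiality assumed -be (after vowel 'i') → hogigvibe.
Attach number plural -gel → hogigvibegel.
Vowel harmony: no change.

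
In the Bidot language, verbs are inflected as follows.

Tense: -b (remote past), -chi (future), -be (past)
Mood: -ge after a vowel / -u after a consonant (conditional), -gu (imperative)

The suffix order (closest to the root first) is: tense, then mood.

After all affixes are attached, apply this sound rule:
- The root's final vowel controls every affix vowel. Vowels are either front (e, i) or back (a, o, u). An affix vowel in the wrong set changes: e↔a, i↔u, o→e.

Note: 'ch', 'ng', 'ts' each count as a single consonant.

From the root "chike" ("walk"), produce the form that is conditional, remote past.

Attach tense remote past -b → chikeb.
Attach mood conditional -u (after consonant 'b') → chikebu.
Apply vowel harmony: chikebu → chikebi.

chikebi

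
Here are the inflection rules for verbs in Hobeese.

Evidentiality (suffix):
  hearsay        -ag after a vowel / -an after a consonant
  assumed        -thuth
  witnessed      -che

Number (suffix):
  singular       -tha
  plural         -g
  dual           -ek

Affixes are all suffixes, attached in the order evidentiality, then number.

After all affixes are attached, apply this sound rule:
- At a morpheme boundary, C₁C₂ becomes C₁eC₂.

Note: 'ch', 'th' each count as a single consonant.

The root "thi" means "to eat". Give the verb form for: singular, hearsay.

thiagetha

Attach evidentiality hearsay -ag (after vowel 'i') → thiag.
Attach number singular -tha → thiagtha.
Apply epenthesis: thiagtha → thiagetha.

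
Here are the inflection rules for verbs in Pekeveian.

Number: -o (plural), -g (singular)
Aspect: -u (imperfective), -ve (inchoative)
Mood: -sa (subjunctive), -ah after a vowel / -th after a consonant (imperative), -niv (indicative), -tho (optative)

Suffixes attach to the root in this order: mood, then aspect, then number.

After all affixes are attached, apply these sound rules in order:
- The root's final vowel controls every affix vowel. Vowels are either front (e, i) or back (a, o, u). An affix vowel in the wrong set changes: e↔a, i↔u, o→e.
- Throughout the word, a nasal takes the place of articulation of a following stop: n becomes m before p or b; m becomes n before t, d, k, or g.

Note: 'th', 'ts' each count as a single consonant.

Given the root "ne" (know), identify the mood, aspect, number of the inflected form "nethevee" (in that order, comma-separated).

Segment: ne-tho-ve-o.
mood: -tho → optative.
aspect: -ve → inchoative.
number: -o → plural.

optative, inchoative, plural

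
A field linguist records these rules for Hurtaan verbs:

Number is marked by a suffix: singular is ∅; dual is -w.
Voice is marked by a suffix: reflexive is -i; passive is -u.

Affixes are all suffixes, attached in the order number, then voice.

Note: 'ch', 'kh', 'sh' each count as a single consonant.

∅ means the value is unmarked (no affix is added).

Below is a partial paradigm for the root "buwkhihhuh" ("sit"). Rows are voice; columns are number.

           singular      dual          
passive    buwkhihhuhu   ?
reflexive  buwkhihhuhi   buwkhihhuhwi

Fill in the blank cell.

Attach number dual -w → buwkhihhuhw.
Attach voice passive -u → buwkhihhuhwu.

buwkhihhuhwu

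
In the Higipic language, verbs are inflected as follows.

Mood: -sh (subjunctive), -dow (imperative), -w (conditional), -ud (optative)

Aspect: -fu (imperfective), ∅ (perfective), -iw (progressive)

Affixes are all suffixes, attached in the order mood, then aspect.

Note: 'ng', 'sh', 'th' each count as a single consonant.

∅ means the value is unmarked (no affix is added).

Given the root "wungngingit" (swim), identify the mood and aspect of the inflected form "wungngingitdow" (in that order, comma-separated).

Segment: wungngingit-dow.
mood: -dow → imperative.
aspect: ∅ → perfective.

imperative, perfective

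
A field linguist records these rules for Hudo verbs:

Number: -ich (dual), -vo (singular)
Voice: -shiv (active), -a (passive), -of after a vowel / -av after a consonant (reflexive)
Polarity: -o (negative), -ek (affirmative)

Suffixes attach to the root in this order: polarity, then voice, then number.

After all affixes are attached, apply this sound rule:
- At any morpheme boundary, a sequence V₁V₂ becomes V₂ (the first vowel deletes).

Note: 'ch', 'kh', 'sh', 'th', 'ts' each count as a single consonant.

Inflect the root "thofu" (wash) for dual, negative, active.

thofoshivich

Attach polarity negative -o → thofuo.
Attach voice active -shiv → thofuoshiv.
Attach number dual -ich → thofuoshivich.
Apply vowel deletion: thofuoshivich → thofoshivich.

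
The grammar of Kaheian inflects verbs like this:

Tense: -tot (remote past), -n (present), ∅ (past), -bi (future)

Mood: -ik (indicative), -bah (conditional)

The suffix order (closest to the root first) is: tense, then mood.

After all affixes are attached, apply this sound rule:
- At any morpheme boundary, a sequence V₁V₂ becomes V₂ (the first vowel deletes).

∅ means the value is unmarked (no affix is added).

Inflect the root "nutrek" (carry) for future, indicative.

Attach tense future -bi → nutrekbi.
Attach mood indicative -ik → nutrekbiik.
Apply vowel deletion: nutrekbiik → nutrekbik.

nutrekbik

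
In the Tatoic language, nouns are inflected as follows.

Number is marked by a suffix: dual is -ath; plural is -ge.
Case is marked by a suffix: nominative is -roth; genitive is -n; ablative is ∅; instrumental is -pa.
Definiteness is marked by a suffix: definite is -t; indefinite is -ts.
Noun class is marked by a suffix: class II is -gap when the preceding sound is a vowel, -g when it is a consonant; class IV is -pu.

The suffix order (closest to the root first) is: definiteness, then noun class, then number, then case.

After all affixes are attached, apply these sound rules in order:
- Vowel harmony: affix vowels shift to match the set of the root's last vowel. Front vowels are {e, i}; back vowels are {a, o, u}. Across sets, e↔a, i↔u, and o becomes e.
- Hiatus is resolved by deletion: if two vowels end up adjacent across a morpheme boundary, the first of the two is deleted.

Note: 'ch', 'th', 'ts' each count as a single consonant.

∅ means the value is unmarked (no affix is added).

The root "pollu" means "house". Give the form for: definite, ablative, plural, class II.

pollutgga

Attach definiteness definite -t → pollut.
Attach noun class class II -g (after consonant 't') → pollutg.
Attach number plural -ge → pollutgge.
case = ablative: zero marking, form stays pollutgge.
Apply vowel harmony: pollutgge → pollutgga.
Vowel deletion: no change.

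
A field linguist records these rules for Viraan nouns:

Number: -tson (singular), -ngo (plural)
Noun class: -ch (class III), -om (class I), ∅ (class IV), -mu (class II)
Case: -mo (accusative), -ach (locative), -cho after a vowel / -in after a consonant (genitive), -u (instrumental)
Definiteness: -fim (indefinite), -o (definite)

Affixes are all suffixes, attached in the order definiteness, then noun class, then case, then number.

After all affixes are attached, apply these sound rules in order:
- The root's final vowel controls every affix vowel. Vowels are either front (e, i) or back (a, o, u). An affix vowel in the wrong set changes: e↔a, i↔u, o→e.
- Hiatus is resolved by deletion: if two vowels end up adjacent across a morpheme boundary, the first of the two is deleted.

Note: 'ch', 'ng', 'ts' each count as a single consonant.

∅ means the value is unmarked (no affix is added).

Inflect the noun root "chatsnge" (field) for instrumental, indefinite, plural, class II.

Attach definiteness indefinite -fim → chatsngefim.
Attach noun class class II -mu → chatsngefimmu.
Attach case instrumental -u → chatsngefimmuu.
Attach number plural -ngo → chatsngefimmuungo.
Apply vowel harmony: chatsngefimmuungo → chatsngefimmiinge.
Apply vowel deletion: chatsngefimmiinge → chatsngefimminge.

chatsngefimminge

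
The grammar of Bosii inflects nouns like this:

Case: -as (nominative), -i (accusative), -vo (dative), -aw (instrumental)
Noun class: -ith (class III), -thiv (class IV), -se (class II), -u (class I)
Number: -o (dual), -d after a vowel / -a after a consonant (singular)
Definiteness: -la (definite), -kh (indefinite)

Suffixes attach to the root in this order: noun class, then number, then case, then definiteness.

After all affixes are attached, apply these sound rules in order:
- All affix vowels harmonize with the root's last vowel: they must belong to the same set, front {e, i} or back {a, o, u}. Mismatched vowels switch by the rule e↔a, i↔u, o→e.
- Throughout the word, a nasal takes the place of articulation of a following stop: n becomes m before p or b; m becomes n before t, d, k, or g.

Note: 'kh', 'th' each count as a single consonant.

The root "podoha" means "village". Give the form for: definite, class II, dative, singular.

podohasadvola

Attach noun class class II -se → podohase.
Attach number singular -d (after vowel 'e') → podohased.
Attach case dative -vo → podohasedvo.
Attach definiteness definite -la → podohasedvola.
Apply vowel harmony: podohasedvola → podohasadvola.
Nasal assimilation: no change.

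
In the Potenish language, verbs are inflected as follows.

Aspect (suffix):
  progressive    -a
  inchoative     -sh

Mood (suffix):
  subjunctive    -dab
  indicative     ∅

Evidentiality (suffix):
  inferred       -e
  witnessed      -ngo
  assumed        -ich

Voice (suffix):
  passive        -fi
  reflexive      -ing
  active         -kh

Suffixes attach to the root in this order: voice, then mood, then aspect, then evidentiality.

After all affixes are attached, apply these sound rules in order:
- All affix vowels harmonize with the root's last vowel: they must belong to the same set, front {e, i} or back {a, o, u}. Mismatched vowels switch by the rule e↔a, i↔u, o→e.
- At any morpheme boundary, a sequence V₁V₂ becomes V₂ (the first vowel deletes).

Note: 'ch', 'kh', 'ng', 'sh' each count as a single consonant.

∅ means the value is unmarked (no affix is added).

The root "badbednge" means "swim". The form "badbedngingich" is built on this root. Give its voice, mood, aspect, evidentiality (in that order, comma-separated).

reflexive, indicative, progressive, assumed

Segment: badbednge-ing-a-ich.
voice: -ing → reflexive.
mood: ∅ → indicative.
aspect: -a → progressive.
evidentiality: -ich → assumed.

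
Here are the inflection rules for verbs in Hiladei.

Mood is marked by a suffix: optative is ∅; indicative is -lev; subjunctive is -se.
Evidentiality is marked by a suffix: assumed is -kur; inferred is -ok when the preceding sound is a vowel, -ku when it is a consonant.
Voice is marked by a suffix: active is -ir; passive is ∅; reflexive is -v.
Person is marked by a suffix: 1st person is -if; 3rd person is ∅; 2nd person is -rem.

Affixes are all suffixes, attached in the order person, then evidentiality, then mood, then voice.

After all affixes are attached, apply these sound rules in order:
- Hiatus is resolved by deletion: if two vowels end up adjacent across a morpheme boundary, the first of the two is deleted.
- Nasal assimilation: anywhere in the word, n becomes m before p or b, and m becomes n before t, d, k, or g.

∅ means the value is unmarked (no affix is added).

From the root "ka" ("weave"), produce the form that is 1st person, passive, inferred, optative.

Attach person 1st person -if → kaif.
Attach evidentiality inferred -ku (after consonant 'f') → kaifku.
mood = optative: zero marking, form stays kaifku.
voice = passive: zero marking, form stays kaifku.
Apply vowel deletion: kaifku → kifku.
Nasal assimilation: no change.

kifku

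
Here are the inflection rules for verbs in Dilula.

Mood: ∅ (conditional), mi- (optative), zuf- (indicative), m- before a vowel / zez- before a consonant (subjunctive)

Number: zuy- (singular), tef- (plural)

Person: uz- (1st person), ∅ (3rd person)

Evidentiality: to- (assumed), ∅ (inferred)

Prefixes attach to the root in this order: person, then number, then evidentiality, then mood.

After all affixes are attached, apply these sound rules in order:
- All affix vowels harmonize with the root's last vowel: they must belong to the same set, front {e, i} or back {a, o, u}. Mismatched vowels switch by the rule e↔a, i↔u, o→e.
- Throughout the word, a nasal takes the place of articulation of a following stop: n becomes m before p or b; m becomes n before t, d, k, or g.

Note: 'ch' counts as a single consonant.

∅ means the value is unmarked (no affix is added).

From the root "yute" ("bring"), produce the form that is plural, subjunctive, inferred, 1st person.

zeztefizyute

Attach person 1st person uz- → uzyute.
Attach number plural tef- → tefuzyute.
evidentiality = inferred: zero marking, form stays tefuzyute.
Attach mood subjunctive zez- (before consonant 't') → zeztefuzyute.
Apply vowel harmony: zeztefuzyute → zeztefizyute.
Nasal assimilation: no change.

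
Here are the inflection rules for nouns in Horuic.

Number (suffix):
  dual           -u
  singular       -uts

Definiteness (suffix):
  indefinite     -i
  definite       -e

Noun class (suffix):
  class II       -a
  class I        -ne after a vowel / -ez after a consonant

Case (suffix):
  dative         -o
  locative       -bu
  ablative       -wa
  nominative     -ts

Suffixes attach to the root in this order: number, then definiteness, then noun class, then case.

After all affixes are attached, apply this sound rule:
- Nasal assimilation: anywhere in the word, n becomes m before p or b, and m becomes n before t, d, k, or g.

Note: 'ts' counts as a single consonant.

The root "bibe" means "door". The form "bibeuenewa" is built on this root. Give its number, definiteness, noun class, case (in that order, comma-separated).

dual, definite, class I, ablative

Segment: bibe-u-e-ne-wa.
number: -u → dual.
definiteness: -e → definite.
noun class: -ne/ez → class I.
case: -wa → ablative.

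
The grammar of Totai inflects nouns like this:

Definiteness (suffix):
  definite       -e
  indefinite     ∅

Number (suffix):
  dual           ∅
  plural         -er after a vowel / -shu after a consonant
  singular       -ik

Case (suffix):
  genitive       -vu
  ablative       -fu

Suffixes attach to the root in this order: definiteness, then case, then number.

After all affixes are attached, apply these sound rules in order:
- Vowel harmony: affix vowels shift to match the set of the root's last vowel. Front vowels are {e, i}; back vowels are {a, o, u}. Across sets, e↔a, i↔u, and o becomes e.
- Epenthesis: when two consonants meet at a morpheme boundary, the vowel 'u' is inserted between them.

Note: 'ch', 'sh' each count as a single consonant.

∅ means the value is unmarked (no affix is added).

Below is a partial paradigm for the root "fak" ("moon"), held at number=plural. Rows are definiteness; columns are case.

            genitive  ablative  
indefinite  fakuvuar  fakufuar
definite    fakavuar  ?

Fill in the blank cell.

fakafuar

Attach definiteness definite -e → fake.
Attach case ablative -fu → fakefu.
Attach number plural -er (after vowel 'u') → fakefuer.
Apply vowel harmony: fakefuer → fakafuar.
Epenthesis: no change.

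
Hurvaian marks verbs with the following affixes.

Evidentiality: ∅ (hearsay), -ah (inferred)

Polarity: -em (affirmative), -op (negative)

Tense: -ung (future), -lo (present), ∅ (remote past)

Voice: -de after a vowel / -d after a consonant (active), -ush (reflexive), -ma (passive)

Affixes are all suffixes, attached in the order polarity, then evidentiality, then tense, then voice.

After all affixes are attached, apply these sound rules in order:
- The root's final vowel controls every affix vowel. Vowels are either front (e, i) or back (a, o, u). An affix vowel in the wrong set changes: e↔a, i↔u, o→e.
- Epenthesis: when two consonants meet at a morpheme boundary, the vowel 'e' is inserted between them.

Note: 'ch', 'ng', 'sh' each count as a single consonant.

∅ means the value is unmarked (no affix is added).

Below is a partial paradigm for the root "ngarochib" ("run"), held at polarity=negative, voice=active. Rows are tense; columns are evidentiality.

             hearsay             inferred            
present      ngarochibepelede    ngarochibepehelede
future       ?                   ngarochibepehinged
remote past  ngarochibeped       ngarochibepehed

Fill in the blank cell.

Attach polarity negative -op → ngarochibop.
evidentiality = hearsay: zero marking, form stays ngarochibop.
Attach tense future -ung → ngarochibopung.
Attach voice active -d (after consonant 'ng') → ngarochibopungd.
Apply vowel harmony: ngarochibopungd → ngarochibepingd.
Apply epenthesis: ngarochibepingd → ngarochibepinged.

ngarochibepinged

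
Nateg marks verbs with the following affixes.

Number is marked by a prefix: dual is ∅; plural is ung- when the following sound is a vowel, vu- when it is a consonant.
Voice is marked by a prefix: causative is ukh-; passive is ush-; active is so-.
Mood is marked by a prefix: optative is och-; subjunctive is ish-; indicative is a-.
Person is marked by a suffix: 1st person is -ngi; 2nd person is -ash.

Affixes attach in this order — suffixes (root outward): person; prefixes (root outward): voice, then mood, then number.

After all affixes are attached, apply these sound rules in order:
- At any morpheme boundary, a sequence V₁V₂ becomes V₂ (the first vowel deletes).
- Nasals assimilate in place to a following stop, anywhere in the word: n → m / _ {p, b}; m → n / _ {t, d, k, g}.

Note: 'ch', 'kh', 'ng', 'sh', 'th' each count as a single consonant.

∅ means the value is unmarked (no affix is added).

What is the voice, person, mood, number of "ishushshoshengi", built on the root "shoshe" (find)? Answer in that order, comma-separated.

Segment: ish-ush-shoshe-ngi.
voice: ush- → passive.
person: -ngi → 1st person.
mood: ish- → subjunctive.
number: ∅ → dual.

passive, 1st person, subjunctive, dual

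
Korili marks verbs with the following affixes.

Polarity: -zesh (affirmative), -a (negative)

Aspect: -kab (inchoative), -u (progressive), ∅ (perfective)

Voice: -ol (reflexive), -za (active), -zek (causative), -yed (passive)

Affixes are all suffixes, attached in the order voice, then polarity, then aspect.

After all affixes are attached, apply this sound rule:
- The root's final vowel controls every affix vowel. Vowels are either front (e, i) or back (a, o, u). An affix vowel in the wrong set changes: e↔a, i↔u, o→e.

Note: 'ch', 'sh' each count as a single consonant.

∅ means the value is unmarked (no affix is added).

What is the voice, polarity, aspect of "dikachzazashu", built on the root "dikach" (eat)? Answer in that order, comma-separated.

Segment: dikach-za-zesh-u.
voice: -za → active.
polarity: -zesh → affirmative.
aspect: -u → progressive.

active, affirmative, progressive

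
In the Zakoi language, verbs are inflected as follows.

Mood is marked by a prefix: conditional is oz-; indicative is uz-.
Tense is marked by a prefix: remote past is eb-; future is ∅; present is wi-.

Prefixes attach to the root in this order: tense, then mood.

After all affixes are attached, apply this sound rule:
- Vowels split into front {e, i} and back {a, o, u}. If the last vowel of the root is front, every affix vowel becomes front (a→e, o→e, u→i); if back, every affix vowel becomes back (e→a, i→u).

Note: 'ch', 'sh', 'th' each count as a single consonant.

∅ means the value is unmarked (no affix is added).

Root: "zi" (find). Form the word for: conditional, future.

ezzi

tense = future: zero marking, form stays zi.
Attach mood conditional oz- → ozzi.
Apply vowel harmony: ozzi → ezzi.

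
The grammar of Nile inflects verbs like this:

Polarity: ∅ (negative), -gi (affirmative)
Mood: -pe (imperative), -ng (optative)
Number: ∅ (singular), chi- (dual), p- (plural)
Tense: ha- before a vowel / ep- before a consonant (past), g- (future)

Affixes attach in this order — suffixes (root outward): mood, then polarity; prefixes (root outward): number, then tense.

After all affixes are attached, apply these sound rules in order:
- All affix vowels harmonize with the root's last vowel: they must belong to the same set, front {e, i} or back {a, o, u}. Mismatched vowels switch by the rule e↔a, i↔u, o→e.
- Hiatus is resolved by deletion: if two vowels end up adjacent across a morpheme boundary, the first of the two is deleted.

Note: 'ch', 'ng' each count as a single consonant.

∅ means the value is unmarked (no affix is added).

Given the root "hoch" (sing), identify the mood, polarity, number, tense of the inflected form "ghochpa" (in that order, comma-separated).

Segment: g-hoch-pe.
mood: -pe → imperative.
polarity: ∅ → negative.
number: ∅ → singular.
tense: g- → future.

imperative, negative, singular, future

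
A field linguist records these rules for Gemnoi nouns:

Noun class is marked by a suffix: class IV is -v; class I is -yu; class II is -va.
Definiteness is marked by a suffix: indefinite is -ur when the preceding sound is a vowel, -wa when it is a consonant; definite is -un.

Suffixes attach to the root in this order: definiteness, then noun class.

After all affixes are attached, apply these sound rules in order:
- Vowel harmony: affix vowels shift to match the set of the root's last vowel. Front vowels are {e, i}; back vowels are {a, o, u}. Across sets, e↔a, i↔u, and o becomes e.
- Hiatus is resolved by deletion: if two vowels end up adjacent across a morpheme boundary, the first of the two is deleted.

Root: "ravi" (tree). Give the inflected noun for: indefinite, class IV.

Attach definiteness indefinite -ur (after vowel 'i') → raviur.
Attach noun class class IV -v → raviurv.
Apply vowel harmony: raviurv → raviirv.
Apply vowel deletion: raviirv → ravirv.

ravirv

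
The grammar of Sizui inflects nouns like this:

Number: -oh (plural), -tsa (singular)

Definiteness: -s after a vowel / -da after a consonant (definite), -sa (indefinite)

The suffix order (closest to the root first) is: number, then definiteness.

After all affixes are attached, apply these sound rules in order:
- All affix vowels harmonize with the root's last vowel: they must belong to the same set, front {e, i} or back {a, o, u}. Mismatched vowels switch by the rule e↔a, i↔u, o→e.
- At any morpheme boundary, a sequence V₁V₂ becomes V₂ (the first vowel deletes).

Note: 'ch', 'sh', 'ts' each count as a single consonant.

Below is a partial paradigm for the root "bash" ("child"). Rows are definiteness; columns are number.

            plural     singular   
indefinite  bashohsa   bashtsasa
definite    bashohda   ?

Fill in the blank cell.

bashtsas

Attach number singular -tsa → bashtsa.
Attach definiteness definite -s (after vowel 'a') → bashtsas.
Vowel harmony: no change.
Vowel deletion: no change.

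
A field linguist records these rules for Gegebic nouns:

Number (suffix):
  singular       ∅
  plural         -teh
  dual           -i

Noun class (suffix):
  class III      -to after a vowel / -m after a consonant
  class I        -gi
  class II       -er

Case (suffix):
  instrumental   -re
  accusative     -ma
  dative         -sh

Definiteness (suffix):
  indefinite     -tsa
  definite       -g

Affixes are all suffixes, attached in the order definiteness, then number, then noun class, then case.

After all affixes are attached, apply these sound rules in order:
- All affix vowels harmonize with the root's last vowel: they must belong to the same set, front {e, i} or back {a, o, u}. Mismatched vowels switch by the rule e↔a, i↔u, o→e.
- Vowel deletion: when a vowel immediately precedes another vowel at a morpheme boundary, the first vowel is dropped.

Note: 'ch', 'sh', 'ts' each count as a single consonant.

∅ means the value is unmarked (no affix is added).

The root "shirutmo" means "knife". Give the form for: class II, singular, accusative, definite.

Attach definiteness definite -g → shirutmog.
number = singular: zero marking, form stays shirutmog.
Attach noun class class II -er → shirutmoger.
Attach case accusative -ma → shirutmogerma.
Apply vowel harmony: shirutmogerma → shirutmogarma.
Vowel deletion: no change.

shirutmogarma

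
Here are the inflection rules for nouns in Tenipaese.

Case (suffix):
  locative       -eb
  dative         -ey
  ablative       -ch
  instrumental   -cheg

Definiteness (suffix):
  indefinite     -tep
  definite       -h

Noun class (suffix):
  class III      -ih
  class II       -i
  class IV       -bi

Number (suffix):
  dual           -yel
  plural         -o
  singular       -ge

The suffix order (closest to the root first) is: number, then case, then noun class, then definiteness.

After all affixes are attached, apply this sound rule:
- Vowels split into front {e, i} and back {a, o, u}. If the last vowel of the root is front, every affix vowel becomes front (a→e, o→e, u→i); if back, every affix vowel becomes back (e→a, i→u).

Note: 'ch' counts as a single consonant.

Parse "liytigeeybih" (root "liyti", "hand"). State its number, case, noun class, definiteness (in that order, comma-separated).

singular, dative, class IV, definite

Segment: liyti-ge-ey-bi-h.
number: -ge → singular.
case: -ey → dative.
noun class: -bi → class IV.
definiteness: -h → definite.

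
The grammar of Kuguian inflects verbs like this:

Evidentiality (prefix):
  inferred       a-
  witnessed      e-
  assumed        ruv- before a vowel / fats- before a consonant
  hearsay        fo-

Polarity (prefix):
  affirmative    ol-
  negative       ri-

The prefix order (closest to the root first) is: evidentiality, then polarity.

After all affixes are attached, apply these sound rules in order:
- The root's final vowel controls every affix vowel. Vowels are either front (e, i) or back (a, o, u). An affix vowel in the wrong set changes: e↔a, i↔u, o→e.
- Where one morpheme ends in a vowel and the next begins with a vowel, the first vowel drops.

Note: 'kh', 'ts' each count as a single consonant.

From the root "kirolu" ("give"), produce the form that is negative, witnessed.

rakirolu

Attach evidentiality witnessed e- → ekirolu.
Attach polarity negative ri- → riekirolu.
Apply vowel harmony: riekirolu → ruakirolu.
Apply vowel deletion: ruakirolu → rakirolu.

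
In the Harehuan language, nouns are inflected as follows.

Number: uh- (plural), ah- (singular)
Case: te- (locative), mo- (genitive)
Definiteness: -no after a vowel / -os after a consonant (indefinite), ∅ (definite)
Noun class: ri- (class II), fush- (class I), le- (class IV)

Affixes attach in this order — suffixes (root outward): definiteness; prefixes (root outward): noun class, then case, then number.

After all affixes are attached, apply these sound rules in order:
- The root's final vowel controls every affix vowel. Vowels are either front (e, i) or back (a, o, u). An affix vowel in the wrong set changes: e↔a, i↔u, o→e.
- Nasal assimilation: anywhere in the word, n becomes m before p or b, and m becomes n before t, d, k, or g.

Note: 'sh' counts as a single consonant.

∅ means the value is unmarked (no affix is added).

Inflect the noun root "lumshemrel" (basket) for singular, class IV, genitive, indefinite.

ehmelelumshemreles

Attach noun class class IV le- → lelumshemrel.
Attach case genitive mo- → molelumshemrel.
Attach definiteness indefinite -os (after consonant 'l') → molelumshemrelos.
Attach number singular ah- → ahmolelumshemrelos.
Apply vowel harmony: ahmolelumshemrelos → ehmelelumshemreles.
Nasal assimilation: no change.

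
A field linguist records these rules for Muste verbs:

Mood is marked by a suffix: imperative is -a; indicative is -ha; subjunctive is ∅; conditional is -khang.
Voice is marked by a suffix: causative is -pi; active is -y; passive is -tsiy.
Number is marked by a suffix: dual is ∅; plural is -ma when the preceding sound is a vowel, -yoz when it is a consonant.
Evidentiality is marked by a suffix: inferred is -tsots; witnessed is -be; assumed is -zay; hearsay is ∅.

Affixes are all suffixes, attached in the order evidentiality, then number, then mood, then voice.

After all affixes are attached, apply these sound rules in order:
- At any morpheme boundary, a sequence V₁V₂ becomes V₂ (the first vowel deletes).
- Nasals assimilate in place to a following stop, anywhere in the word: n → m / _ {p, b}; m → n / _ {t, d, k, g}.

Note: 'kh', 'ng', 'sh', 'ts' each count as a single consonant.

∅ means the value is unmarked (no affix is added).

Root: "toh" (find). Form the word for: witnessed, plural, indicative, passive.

tohbemahatsiy

Attach evidentiality witnessed -be → tohbe.
Attach number plural -ma (after vowel 'e') → tohbema.
Attach mood indicative -ha → tohbemaha.
Attach voice passive -tsiy → tohbemahatsiy.
Vowel deletion: no change.
Nasal assimilation: no change.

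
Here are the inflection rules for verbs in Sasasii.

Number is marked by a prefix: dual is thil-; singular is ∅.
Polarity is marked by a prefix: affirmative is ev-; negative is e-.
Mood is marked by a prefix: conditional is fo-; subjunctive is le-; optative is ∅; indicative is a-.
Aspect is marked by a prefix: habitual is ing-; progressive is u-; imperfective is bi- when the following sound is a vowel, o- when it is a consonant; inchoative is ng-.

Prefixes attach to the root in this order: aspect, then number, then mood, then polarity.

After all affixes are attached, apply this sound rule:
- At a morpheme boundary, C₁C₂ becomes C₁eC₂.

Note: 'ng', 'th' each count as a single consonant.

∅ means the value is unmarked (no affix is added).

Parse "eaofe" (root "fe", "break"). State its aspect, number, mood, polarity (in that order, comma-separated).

imperfective, singular, indicative, negative

Segment: e-a-o-fe.
aspect: bi/o- → imperfective.
number: ∅ → singular.
mood: a- → indicative.
polarity: e- → negative.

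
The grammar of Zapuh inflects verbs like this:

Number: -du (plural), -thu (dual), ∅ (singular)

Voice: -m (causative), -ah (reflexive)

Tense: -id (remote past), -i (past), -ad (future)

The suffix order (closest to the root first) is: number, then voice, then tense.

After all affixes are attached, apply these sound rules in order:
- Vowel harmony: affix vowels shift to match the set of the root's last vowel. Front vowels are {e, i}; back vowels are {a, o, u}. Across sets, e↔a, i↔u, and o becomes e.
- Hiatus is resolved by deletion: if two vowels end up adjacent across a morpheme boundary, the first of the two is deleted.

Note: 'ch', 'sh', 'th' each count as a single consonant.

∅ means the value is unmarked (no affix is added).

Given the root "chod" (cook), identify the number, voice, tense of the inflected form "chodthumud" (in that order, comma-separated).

dual, causative, remote past

Segment: chod-thu-m-id.
number: -thu → dual.
voice: -m → causative.
tense: -id → remote past.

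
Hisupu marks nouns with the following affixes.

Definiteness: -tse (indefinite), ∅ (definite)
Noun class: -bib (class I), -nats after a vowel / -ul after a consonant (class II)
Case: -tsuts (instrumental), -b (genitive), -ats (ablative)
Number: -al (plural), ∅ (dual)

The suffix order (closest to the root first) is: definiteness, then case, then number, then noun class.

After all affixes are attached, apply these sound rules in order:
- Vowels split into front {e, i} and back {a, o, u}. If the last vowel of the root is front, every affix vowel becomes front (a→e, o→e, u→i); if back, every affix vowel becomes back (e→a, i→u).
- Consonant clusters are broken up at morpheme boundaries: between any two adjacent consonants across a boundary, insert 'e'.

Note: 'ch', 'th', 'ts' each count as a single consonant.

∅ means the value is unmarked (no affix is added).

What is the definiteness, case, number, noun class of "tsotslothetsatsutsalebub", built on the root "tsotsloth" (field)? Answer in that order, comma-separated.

Segment: tsotsloth-tse-tsuts-al-bib.
definiteness: -tse → indefinite.
case: -tsuts → instrumental.
number: -al → plural.
noun class: -bib → class I.

indefinite, instrumental, plural, class I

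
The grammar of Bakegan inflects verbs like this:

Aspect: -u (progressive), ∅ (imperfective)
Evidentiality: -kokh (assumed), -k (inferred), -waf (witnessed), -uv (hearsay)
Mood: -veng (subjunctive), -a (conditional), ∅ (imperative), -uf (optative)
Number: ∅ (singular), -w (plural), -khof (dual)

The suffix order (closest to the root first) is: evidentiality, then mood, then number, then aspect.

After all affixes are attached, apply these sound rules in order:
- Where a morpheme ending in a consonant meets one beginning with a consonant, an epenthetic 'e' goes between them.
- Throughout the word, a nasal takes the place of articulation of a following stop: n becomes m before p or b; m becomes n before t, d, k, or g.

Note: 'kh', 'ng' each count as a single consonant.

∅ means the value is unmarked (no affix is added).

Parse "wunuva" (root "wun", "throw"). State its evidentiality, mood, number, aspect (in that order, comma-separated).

hearsay, conditional, singular, imperfective

Segment: wun-uv-a.
evidentiality: -uv → hearsay.
mood: -a → conditional.
number: ∅ → singular.
aspect: ∅ → imperfective.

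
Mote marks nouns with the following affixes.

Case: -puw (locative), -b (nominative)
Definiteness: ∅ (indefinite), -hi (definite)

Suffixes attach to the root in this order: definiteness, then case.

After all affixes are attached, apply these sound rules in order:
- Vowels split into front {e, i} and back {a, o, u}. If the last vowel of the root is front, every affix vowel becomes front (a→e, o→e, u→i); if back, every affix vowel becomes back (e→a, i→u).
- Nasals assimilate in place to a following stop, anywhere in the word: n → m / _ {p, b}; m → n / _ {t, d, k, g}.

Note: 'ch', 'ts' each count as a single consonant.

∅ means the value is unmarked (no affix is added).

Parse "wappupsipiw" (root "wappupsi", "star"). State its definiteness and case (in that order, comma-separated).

indefinite, locative

Segment: wappupsi-puw.
definiteness: ∅ → indefinite.
case: -puw → locative.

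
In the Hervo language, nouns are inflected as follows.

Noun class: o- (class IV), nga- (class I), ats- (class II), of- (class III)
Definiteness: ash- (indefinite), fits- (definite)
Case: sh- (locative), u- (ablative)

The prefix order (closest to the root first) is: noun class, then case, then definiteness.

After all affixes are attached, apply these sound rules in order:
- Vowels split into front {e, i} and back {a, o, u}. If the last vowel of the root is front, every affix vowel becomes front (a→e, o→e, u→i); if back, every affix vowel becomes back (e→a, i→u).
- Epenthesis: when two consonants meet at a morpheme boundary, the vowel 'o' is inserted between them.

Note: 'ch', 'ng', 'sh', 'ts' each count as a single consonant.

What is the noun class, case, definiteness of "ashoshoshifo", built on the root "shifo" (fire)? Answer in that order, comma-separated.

class IV, locative, indefinite

Segment: ash-sh-o-shifo.
noun class: o- → class IV.
case: sh- → locative.
definiteness: ash- → indefinite.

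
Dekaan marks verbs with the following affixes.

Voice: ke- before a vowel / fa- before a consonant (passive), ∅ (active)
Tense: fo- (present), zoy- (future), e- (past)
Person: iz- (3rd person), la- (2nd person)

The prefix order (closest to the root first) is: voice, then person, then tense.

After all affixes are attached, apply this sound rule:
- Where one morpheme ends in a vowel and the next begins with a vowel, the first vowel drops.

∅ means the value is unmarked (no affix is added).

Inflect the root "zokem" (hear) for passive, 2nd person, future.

Attach voice passive fa- (before consonant 'z') → fazokem.
Attach person 2nd person la- → lafazokem.
Attach tense future zoy- → zoylafazokem.
Vowel deletion: no change.

zoylafazokem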